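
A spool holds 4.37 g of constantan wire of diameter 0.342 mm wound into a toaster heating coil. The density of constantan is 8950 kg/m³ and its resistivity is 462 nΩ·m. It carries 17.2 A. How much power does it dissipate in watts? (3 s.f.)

ρ = 462 nΩ·m = 4.62×10^-7 Ω·m
A = π(d/2)² = π(1.7100e-04 m)² = 9.1863e-08 m²
L = m/(density·A) = 0.00437/(8950×9.1863e-08) = 5.315 m
R = ρL/A = (4.62×10^-7)(5.315)/(9.1863e-08) = 26.73 Ω
P = I²R = (17.2)² × 26.73 = 7910 W

7910 W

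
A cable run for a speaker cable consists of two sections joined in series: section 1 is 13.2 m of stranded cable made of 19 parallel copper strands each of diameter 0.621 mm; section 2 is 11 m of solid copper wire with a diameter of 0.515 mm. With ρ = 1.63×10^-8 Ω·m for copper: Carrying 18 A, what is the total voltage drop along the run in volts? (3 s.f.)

16.2 V

Section 1: A_strand = π(3.1050e-04)² = 3.029e-07 m²; R₁ = ρL/(N·A_s) = (1.63×10^-8)(13.2)/(19×3.029e-07) = 0.03739 Ω
Section 2: A = π(d/2)² = π(2.5750e-04 m)² = 2.083e-07 m²
R₂ = (1.63×10^-8)(11)/(2.083e-07) = 0.8607 Ω
R = R₁ + R₂ = 0.8981 Ω
V = IR = 18 × 0.8981 = 16.2 V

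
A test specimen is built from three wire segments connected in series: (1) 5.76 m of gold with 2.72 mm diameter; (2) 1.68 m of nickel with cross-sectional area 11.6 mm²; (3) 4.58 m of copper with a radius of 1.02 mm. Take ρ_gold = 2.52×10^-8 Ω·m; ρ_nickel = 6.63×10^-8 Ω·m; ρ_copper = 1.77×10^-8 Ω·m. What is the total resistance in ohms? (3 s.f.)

0.0594 Ω

Seg 1: A = π(d/2)² = π(1.3600e-03 m)² = 5.811e-06 m²
R_1 = (2.52×10^-8)(5.76)/(5.811e-06) = 0.02498 Ω
Seg 2: A = 11.6 mm² = 1.160e-05 m²
R_2 = (6.63×10^-8)(1.68)/(1.160e-05) = 0.009602 Ω
Seg 3: A = πr² = π(1.0200e-03 m)² = 3.269e-06 m²
R_3 = (1.77×10^-8)(4.58)/(3.269e-06) = 0.0248 Ω
R_total = R_1 + R_2 + R_3 = 0.0594 Ω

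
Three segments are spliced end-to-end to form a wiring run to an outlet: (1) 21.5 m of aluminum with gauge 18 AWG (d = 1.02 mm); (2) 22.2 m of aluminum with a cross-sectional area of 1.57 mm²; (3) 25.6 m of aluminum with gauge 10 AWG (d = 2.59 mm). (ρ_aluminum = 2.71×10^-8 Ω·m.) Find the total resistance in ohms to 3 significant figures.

1.23 Ω

Seg 1: A = π(1.02/2 mm)² = π(5.1000e-04 m)² = 8.171e-07 m²
R_1 = (2.71×10^-8)(21.5)/(8.171e-07) = 0.713 Ω
Seg 2: A = 1.57 mm² = 1.570e-06 m²
R_2 = (2.71×10^-8)(22.2)/(1.570e-06) = 0.3832 Ω
Seg 3: A = π(2.59/2 mm)² = π(1.2950e-03 m)² = 5.269e-06 m²
R_3 = (2.71×10^-8)(25.6)/(5.269e-06) = 0.1317 Ω
R_total = R_1 + R_2 + R_3 = 1.23 Ω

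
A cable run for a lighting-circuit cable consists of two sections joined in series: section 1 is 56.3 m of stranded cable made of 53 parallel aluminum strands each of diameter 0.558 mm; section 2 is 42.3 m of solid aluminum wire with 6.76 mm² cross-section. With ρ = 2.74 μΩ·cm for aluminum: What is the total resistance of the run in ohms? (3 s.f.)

0.290 Ω

ρ = 2.74 μΩ·cm = 2.74×10^-8 Ω·m
Section 1: A_strand = π(2.7900e-04)² = 2.445e-07 m²; R₁ = ρL/(N·A_s) = (2.74×10^-8)(56.3)/(53×2.445e-07) = 0.119 Ω
Section 2: A = 6.76 mm² = 6.760e-06 m²
R₂ = (2.74×10^-8)(42.3)/(6.760e-06) = 0.1715 Ω
R = R₁ + R₂ = 0.290 Ω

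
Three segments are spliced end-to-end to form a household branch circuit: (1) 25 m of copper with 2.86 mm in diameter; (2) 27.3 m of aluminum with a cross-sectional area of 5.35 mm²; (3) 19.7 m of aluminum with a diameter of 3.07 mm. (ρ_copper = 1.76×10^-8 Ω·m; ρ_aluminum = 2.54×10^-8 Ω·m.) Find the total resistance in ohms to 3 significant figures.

Seg 1: A = π(d/2)² = π(1.4300e-03 m)² = 6.424e-06 m²
R_1 = (1.76×10^-8)(25)/(6.424e-06) = 0.06849 Ω
Seg 2: A = 5.35 mm² = 5.350e-06 m²
R_2 = (2.54×10^-8)(27.3)/(5.350e-06) = 0.1296 Ω
Seg 3: A = π(d/2)² = π(1.5350e-03 m)² = 7.402e-06 m²
R_3 = (2.54×10^-8)(19.7)/(7.402e-06) = 0.0676 Ω
R_total = R_1 + R_2 + R_3 = 0.266 Ω

0.266 Ω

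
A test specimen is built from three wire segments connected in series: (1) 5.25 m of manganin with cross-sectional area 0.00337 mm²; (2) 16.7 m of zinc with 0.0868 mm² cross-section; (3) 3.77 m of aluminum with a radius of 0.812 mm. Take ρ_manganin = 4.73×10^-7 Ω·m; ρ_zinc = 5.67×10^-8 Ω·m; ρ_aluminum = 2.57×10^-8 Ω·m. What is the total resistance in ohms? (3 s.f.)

748 Ω

Seg 1: A = 0.00337 mm² = 3.370e-09 m²
R_1 = (4.73×10^-7)(5.25)/(3.370e-09) = 736.9 Ω
Seg 2: A = 0.0868 mm² = 8.680e-08 m²
R_2 = (5.67×10^-8)(16.7)/(8.680e-08) = 10.91 Ω
Seg 3: A = πr² = π(8.1200e-04 m)² = 2.071e-06 m²
R_3 = (2.57×10^-8)(3.77)/(2.071e-06) = 0.04677 Ω
R_total = R_1 + R_2 + R_3 = 748 Ω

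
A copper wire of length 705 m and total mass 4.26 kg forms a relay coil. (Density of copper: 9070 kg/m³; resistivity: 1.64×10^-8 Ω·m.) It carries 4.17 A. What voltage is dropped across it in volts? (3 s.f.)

A = m/(density·L) = 4.26/(9070×705) = 6.6621e-07 m²
R = ρL/A = (1.64×10^-8)(705)/(6.6621e-07) = 17.35 Ω
V = IR = 4.17 × 17.35 = 72.4 V

72.4 V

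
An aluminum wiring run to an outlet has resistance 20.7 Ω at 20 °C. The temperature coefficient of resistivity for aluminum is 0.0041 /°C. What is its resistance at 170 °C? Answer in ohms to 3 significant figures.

33.4 Ω

ΔT = 170 − 20 = 150 °C
R = R₀(1 + αΔT) = 20.7 × (1 + 0.0041×150) = 20.7 × 1.615 = 33.4 Ω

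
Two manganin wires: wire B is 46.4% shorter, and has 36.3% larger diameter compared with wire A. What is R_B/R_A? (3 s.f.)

0.289

R ∝ L/d², so R_B/R_A = (1 − 46.4/100) × (1 + 36.3/100)⁻²
= 0.536 × 0.5383 = 0.289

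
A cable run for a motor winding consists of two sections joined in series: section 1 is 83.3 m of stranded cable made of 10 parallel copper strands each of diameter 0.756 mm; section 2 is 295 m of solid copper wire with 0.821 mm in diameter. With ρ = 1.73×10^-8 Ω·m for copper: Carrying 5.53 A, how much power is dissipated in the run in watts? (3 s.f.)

Section 1: A_strand = π(3.7800e-04)² = 4.489e-07 m²; R₁ = ρL/(N·A_s) = (1.73×10^-8)(83.3)/(10×4.489e-07) = 0.321 Ω
Section 2: A = π(d/2)² = π(4.1050e-04 m)² = 5.294e-07 m²
R₂ = (1.73×10^-8)(295)/(5.294e-07) = 9.64 Ω
R = R₁ + R₂ = 9.961 Ω
P = I²R = (5.53)² × 9.961 = 305 W

305 W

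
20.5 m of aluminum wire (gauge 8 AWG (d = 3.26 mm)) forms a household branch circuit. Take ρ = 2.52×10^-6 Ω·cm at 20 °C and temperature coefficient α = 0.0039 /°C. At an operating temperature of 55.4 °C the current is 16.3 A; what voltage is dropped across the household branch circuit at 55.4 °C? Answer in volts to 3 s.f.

1.15 V

ρ = 2.52×10^-6 Ω·cm = 2.52×10^-8 Ω·m
A = π(3.26/2 mm)² = π(1.6300e-03 m)² = 8.347e-06 m²
R₍20₎ = ρL/A = (2.52×10^-8)(20.5)/(8.347e-06) = 0.06189 Ω
R₍55.4₎ = R₍20₎(1 + αΔT) = 0.06189 × (1 + 0.0039×35.4) = 0.07044 Ω
V = IR = 16.3 × 0.07044 = 1.15 V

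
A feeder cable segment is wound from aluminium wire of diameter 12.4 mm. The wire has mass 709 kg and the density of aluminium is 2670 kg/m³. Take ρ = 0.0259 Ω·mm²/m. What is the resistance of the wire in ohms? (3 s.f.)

ρ = 0.0259 Ω·mm²/m = 2.59×10^-8 Ω·m
A = π(d/2)² = π(6.2000e-03 m)² = 1.2076e-04 m²
L = m/(density·A) = 709/(2670×1.2076e-04) = 2199 m
R = ρL/A = (2.59×10^-8)(2199)/(1.2076e-04) = 0.472 Ω

0.472 Ω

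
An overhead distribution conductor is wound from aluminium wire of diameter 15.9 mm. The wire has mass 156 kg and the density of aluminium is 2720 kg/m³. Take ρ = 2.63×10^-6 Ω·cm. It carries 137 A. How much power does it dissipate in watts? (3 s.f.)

ρ = 2.63×10^-6 Ω·cm = 2.63×10^-8 Ω·m
A = π(d/2)² = π(7.9500e-03 m)² = 1.9856e-04 m²
L = m/(density·A) = 156/(2720×1.9856e-04) = 288.8 m
R = ρL/A = (2.63×10^-8)(288.8)/(1.9856e-04) = 0.03826 Ω
P = I²R = (137)² × 0.03826 = 718 W

718 W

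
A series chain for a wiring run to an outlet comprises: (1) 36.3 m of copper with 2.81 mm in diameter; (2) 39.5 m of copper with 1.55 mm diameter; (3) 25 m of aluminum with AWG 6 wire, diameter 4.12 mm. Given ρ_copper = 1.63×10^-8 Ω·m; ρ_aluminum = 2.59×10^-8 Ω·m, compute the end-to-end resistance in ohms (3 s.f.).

Seg 1: A = π(d/2)² = π(1.4050e-03 m)² = 6.202e-06 m²
R_1 = (1.63×10^-8)(36.3)/(6.202e-06) = 0.09541 Ω
Seg 2: A = π(d/2)² = π(7.7500e-04 m)² = 1.887e-06 m²
R_2 = (1.63×10^-8)(39.5)/(1.887e-06) = 0.3412 Ω
Seg 3: A = π(4.12/2 mm)² = π(2.0600e-03 m)² = 1.333e-05 m²
R_3 = (2.59×10^-8)(25)/(1.333e-05) = 0.04857 Ω
R_total = R_1 + R_2 + R_3 = 0.485 Ω

0.485 Ω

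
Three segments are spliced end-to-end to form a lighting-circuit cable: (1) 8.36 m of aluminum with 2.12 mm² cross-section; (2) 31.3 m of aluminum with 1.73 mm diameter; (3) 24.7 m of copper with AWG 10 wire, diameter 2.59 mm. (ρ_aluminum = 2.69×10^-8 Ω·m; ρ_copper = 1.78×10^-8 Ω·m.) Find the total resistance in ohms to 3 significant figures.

0.548 Ω

Seg 1: A = 2.12 mm² = 2.120e-06 m²
R_1 = (2.69×10^-8)(8.36)/(2.120e-06) = 0.1061 Ω
Seg 2: A = π(d/2)² = π(8.6500e-04 m)² = 2.351e-06 m²
R_2 = (2.69×10^-8)(31.3)/(2.351e-06) = 0.3582 Ω
Seg 3: A = π(2.59/2 mm)² = π(1.2950e-03 m)² = 5.269e-06 m²
R_3 = (1.78×10^-8)(24.7)/(5.269e-06) = 0.08345 Ω
R_total = R_1 + R_2 + R_3 = 0.548 Ω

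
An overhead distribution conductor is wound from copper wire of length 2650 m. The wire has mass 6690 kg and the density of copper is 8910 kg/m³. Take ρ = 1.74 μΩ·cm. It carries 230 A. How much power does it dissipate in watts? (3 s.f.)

ρ = 1.74 μΩ·cm = 1.74×10^-8 Ω·m
A = m/(density·L) = 6690/(8910×2650) = 2.8334e-04 m²
R = ρL/A = (1.74×10^-8)(2650)/(2.8334e-04) = 0.1627 Ω
P = I²R = (230)² × 0.1627 = 8610 W

8610 W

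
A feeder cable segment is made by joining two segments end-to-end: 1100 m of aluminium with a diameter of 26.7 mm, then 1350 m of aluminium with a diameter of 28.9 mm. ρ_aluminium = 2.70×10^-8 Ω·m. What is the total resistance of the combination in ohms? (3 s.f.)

0.109 Ω

Segment 1: A = π(d/2)² = π(1.3350e-02 m)² = 5.599e-04 m²
R₁ = ρL/A = (2.70×10^-8)(1100)/(5.599e-04) = 0.05304 Ω
Segment 2: A = π(d/2)² = π(1.4450e-02 m)² = 6.560e-04 m²
R₂ = (2.70×10^-8)(1350)/(6.560e-04) = 0.05557 Ω
R = R₁ + R₂ = 0.109 Ω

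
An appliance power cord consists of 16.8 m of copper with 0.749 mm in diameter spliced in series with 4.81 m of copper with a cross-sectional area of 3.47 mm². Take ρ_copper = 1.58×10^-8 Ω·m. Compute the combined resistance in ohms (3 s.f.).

0.624 Ω

Segment 1: A = π(d/2)² = π(3.7450e-04 m)² = 4.406e-07 m²
R₁ = ρL/A = (1.58×10^-8)(16.8)/(4.406e-07) = 0.6024 Ω
Segment 2: A = 3.47 mm² = 3.470e-06 m²
R₂ = (1.58×10^-8)(4.81)/(3.470e-06) = 0.0219 Ω
R = R₁ + R₂ = 0.624 Ω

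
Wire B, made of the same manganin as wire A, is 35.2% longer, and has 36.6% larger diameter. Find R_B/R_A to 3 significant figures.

0.725

R ∝ L/d², so R_B/R_A = (1 + 35.2/100) × (1 + 36.6/100)⁻²
= 1.352 × 0.5359 = 0.725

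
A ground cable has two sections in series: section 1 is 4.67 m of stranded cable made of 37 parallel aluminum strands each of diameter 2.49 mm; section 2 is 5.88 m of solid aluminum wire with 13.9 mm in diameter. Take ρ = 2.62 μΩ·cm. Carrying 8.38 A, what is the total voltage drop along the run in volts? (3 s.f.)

ρ = 2.62 μΩ·cm = 2.62×10^-8 Ω·m
Section 1: A_strand = π(1.2450e-03)² = 4.870e-06 m²; R₁ = ρL/(N·A_s) = (2.62×10^-8)(4.67)/(37×4.870e-06) = 6.791×10^-4 Ω
Section 2: A = π(d/2)² = π(6.9500e-03 m)² = 1.517e-04 m²
R₂ = (2.62×10^-8)(5.88)/(1.517e-04) = 0.001015 Ω
R = R₁ + R₂ = 0.001694 Ω
V = IR = 8.38 × 0.001694 = 0.0142 V

0.0142 V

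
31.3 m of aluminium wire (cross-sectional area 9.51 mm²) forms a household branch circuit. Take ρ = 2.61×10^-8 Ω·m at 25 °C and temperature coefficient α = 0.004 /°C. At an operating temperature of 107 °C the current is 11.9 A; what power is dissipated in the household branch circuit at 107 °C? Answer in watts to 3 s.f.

A = 9.51 mm² = 9.510e-06 m²
R₍25₎ = ρL/A = (2.61×10^-8)(31.3)/(9.510e-06) = 0.0859 Ω
R₍107₎ = R₍25₎(1 + αΔT) = 0.0859 × (1 + 0.004×82) = 0.1141 Ω
P = I²R = (11.9)² × 0.1141 = 16.2 W

16.2 W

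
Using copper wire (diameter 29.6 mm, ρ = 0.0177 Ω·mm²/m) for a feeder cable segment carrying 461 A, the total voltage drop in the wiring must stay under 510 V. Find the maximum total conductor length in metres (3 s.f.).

43000 m

ρ = 0.0177 Ω·mm²/m = 1.77×10^-8 Ω·m
A = π(d/2)² = π(1.4800e-02 m)² = 6.881e-04 m²
L_max = V_max·A/(1·ρI) = (510)(6.881e-04)/(1.77×10^-8×461) = 43000 m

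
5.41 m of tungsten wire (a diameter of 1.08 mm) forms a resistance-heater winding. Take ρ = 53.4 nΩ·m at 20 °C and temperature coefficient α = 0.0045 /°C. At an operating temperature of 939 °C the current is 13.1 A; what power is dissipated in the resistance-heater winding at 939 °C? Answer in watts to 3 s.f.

278 W

ρ = 53.4 nΩ·m = 5.34×10^-8 Ω·m
A = π(d/2)² = π(5.4000e-04 m)² = 9.161e-07 m²
R₍20₎ = ρL/A = (5.34×10^-8)(5.41)/(9.161e-07) = 0.3154 Ω
R₍939₎ = R₍20₎(1 + αΔT) = 0.3154 × (1 + 0.0045×919) = 1.62 Ω
P = I²R = (13.1)² × 1.62 = 278 W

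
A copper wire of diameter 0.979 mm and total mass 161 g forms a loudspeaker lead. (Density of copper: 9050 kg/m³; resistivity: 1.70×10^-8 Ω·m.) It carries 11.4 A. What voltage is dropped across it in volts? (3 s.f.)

6.08 V

A = π(d/2)² = π(4.8950e-04 m)² = 7.5276e-07 m²
L = m/(density·A) = 0.161/(9050×7.5276e-07) = 23.63 m
R = ρL/A = (1.70×10^-8)(23.63)/(7.5276e-07) = 0.5337 Ω
V = IR = 11.4 × 0.5337 = 6.08 V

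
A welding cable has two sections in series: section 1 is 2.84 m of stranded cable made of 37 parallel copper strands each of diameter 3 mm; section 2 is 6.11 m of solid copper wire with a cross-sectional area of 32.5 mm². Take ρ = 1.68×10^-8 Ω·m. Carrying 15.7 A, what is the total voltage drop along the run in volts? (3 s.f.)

Section 1: A_strand = π(1.5000e-03)² = 7.069e-06 m²; R₁ = ρL/(N·A_s) = (1.68×10^-8)(2.84)/(37×7.069e-06) = 1.824×10^-4 Ω
Section 2: A = 32.5 mm² = 3.250e-05 m²
R₂ = (1.68×10^-8)(6.11)/(3.250e-05) = 0.003158 Ω
R = R₁ + R₂ = 0.003341 Ω
V = IR = 15.7 × 0.003341 = 0.0525 V

0.0525 V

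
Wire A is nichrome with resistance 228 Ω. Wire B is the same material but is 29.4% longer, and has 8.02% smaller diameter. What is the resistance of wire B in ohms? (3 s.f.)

R ∝ L/d², so R_B/R_A = (1 + 29.4/100) × (1 − 8.02/100)⁻²
= 1.294 × 1.182 = 1.53
R_B = 1.53 × 228 = 349 Ω

349 Ω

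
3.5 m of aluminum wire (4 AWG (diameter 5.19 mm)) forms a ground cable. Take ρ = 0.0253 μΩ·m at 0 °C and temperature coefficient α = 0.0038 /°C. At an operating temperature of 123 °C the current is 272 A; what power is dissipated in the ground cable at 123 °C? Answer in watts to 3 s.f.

ρ = 0.0253 μΩ·m = 2.53×10^-8 Ω·m
A = π(5.19/2 mm)² = π(2.5950e-03 m)² = 2.116e-05 m²
R₍0₎ = ρL/A = (2.53×10^-8)(3.5)/(2.116e-05) = 0.004186 Ω
R₍123₎ = R₍0₎(1 + αΔT) = 0.004186 × (1 + 0.0038×123) = 0.006142 Ω
P = I²R = (272)² × 0.006142 = 454 W

454 W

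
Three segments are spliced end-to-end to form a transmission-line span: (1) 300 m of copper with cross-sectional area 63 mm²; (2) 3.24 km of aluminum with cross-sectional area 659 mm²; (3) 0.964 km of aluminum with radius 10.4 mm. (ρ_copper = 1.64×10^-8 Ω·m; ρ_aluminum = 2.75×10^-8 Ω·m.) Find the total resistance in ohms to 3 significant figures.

0.291 Ω

Seg 1: A = 63 mm² = 6.300e-05 m²
R_1 = (1.64×10^-8)(300)/(6.300e-05) = 0.0781 Ω
Seg 2: A = 659 mm² = 6.590e-04 m²
R_2 = (2.75×10^-8)(3240)/(6.590e-04) = 0.1352 Ω
Seg 3: A = πr² = π(1.0400e-02 m)² = 3.398e-04 m²
R_3 = (2.75×10^-8)(964)/(3.398e-04) = 0.07802 Ω
R_total = R_1 + R_2 + R_3 = 0.291 Ω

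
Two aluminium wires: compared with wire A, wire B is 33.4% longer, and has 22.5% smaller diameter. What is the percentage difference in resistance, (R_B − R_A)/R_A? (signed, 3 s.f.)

R ∝ L/d², so R_B/R_A = (1 + 33.4/100) × (1 − 22.5/100)⁻²
= 1.334 × 1.665 = 2.221
(R_B − R_A)/R_A = 2.221 − 1 = 122%

122%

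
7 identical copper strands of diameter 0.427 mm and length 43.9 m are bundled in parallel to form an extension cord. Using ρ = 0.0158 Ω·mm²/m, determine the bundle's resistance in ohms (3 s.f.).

ρ = 0.0158 Ω·mm²/m = 1.58×10^-8 Ω·m
A_strand = π(2.1350e-04 m)² = 1.432e-07 m²
R_strand = ρL/A = (1.58×10^-8)(43.9)/(1.432e-07) = 4.844 Ω
R_total = R_strand/N = 4.844/7 = 0.692 Ω

0.692 Ω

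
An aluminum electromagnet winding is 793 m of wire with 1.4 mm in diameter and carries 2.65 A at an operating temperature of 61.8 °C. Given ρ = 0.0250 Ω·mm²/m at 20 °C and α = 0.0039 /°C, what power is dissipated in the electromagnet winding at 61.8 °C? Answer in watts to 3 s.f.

ρ = 0.0250 Ω·mm²/m = 2.50×10^-8 Ω·m
A = π(d/2)² = π(7.0000e-04 m)² = 1.539e-06 m²
R₍20₎ = ρL/A = (2.50×10^-8)(793)/(1.539e-06) = 12.88 Ω
R₍61.8₎ = R₍20₎(1 + αΔT) = 12.88 × (1 + 0.0039×41.8) = 14.98 Ω
P = I²R = (2.65)² × 14.98 = 105 W

105 W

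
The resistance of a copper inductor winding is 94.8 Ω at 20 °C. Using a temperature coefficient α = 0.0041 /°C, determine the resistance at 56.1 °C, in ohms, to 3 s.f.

ΔT = 56.1 − 20 = 36.1 °C
R = R₀(1 + αΔT) = 94.8 × (1 + 0.0041×36.1) = 94.8 × 1.148 = 109 Ω

109 Ω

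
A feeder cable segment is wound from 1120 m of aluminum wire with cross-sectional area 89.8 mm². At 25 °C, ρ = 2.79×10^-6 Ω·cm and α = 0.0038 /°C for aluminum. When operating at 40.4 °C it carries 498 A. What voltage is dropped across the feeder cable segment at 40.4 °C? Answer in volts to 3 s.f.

ρ = 2.79×10^-6 Ω·cm = 2.79×10^-8 Ω·m
A = 89.8 mm² = 8.980e-05 m²
R₍25₎ = ρL/A = (2.79×10^-8)(1120)/(8.980e-05) = 0.348 Ω
R₍40.4₎ = R₍25₎(1 + αΔT) = 0.348 × (1 + 0.0038×15.4) = 0.3683 Ω
V = IR = 498 × 0.3683 = 183 V

183 V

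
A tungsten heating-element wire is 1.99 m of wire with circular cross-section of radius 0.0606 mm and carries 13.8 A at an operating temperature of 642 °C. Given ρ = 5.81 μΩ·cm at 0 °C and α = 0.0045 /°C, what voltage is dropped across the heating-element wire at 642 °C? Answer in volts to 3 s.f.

ρ = 5.81 μΩ·cm = 5.81×10^-8 Ω·m
A = πr² = π(6.0600e-05 m)² = 1.154e-08 m²
R₍0₎ = ρL/A = (5.81×10^-8)(1.99)/(1.154e-08) = 10.02 Ω
R₍642₎ = R₍0₎(1 + αΔT) = 10.02 × (1 + 0.0045×642) = 38.97 Ω
V = IR = 13.8 × 38.97 = 538 V

538 V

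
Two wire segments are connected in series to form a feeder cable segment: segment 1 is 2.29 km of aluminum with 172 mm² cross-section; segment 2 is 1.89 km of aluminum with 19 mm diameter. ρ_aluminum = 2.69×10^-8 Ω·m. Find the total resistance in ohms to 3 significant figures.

0.537 Ω

Segment 1: A = 172 mm² = 1.720e-04 m²
R₁ = ρL/A = (2.69×10^-8)(2290)/(1.720e-04) = 0.3581 Ω
Segment 2: A = π(d/2)² = π(9.5000e-03 m)² = 2.835e-04 m²
R₂ = (2.69×10^-8)(1890)/(2.835e-04) = 0.1793 Ω
R = R₁ + R₂ = 0.537 Ω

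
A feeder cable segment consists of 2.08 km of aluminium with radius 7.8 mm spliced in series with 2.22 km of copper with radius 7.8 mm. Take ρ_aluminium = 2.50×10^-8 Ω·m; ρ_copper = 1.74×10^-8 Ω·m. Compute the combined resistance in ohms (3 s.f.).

Segment 1: A = πr² = π(7.8000e-03 m)² = 1.911e-04 m²
R₁ = ρL/A = (2.50×10^-8)(2080)/(1.911e-04) = 0.2721 Ω
R₂ = (1.74×10^-8)(2220)/(1.911e-04) = 0.2021 Ω
R = R₁ + R₂ = 0.474 Ω

0.474 Ω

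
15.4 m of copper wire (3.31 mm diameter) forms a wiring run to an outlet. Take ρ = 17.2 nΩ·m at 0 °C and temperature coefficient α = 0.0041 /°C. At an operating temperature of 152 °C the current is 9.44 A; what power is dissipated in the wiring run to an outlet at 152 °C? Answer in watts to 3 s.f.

ρ = 17.2 nΩ·m = 1.72×10^-8 Ω·m
A = π(d/2)² = π(1.6550e-03 m)² = 8.605e-06 m²
R₍0₎ = ρL/A = (1.72×10^-8)(15.4)/(8.605e-06) = 0.03078 Ω
R₍152₎ = R₍0₎(1 + αΔT) = 0.03078 × (1 + 0.0041×152) = 0.04997 Ω
P = I²R = (9.44)² × 0.04997 = 4.45 W

4.45 W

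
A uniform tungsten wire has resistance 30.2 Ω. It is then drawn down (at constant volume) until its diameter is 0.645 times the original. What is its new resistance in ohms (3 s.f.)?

Volume constant ⇒ L' = L/r² with r = 0.645. R' = ρL'/A' = ρ(L/r²)/(πr²d₀²/4) = R/r⁴.
R' = 5.778 × 30.2 = 174 Ω

174 Ω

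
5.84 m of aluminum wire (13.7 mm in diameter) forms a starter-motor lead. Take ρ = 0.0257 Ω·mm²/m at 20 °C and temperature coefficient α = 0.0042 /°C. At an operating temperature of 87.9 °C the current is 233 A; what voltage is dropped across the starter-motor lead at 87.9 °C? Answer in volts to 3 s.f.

0.305 V

ρ = 0.0257 Ω·mm²/m = 2.57×10^-8 Ω·m
A = π(d/2)² = π(6.8500e-03 m)² = 1.474e-04 m²
R₍20₎ = ρL/A = (2.57×10^-8)(5.84)/(1.474e-04) = 0.001018 Ω
R₍87.9₎ = R₍20₎(1 + αΔT) = 0.001018 × (1 + 0.0042×67.9) = 0.001309 Ω
V = IR = 233 × 0.001309 = 0.305 V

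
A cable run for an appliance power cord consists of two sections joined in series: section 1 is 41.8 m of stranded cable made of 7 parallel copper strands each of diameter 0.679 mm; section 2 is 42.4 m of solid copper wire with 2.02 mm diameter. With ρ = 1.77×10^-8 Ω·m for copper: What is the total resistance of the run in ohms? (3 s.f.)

0.526 Ω

Section 1: A_strand = π(3.3950e-04)² = 3.621e-07 m²; R₁ = ρL/(N·A_s) = (1.77×10^-8)(41.8)/(7×3.621e-07) = 0.2919 Ω
Section 2: A = π(d/2)² = π(1.0100e-03 m)² = 3.205e-06 m²
R₂ = (1.77×10^-8)(42.4)/(3.205e-06) = 0.2342 Ω
R = R₁ + R₂ = 0.526 Ω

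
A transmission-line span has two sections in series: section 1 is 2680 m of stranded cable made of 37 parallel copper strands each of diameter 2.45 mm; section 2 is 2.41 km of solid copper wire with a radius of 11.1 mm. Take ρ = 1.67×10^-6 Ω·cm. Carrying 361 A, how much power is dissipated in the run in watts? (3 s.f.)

47000 W

ρ = 1.67×10^-6 Ω·cm = 1.67×10^-8 Ω·m
Section 1: A_strand = π(1.2250e-03)² = 4.714e-06 m²; R₁ = ρL/(N·A_s) = (1.67×10^-8)(2680)/(37×4.714e-06) = 0.2566 Ω
Section 2: A = πr² = π(1.1100e-02 m)² = 3.871e-04 m²
R₂ = (1.67×10^-8)(2410)/(3.871e-04) = 0.104 Ω
R = R₁ + R₂ = 0.3606 Ω
P = I²R = (361)² × 0.3606 = 47000 W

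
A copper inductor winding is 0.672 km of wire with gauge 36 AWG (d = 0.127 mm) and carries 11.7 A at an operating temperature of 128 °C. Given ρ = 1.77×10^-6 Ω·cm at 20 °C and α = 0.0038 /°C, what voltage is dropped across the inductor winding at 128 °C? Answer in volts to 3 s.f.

15500 V

ρ = 1.77×10^-6 Ω·cm = 1.77×10^-8 Ω·m
A = π(0.127/2 mm)² = π(6.3500e-05 m)² = 1.267e-08 m²
R₍20₎ = ρL/A = (1.77×10^-8)(672)/(1.267e-08) = 939 Ω
R₍128₎ = R₍20₎(1 + αΔT) = 939 × (1 + 0.0038×108) = 1324 Ω
V = IR = 11.7 × 1324 = 15500 V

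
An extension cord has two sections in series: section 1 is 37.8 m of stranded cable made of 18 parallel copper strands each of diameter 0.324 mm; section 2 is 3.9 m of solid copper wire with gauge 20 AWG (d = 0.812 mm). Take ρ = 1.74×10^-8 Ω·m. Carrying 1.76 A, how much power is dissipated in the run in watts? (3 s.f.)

Section 1: A_strand = π(1.6200e-04)² = 8.245e-08 m²; R₁ = ρL/(N·A_s) = (1.74×10^-8)(37.8)/(18×8.245e-08) = 0.4432 Ω
Section 2: A = π(0.812/2 mm)² = π(4.0600e-04 m)² = 5.178e-07 m²
R₂ = (1.74×10^-8)(3.9)/(5.178e-07) = 0.131 Ω
R = R₁ + R₂ = 0.5742 Ω
P = I²R = (1.76)² × 0.5742 = 1.78 W

1.78 W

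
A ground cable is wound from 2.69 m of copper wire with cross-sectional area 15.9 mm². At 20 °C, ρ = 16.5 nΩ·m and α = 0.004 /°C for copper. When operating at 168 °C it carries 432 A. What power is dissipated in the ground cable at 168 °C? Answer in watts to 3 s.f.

ρ = 16.5 nΩ·m = 1.65×10^-8 Ω·m
A = 15.9 mm² = 1.590e-05 m²
R₍20₎ = ρL/A = (1.65×10^-8)(2.69)/(1.590e-05) = 0.002792 Ω
R₍168₎ = R₍20₎(1 + αΔT) = 0.002792 × (1 + 0.004×148) = 0.004444 Ω
P = I²R = (432)² × 0.004444 = 829 W

829 W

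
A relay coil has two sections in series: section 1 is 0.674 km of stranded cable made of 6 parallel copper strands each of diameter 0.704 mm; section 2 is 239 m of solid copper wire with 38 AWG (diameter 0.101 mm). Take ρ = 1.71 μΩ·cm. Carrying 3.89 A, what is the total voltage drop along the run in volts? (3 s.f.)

ρ = 1.71 μΩ·cm = 1.71×10^-8 Ω·m
Section 1: A_strand = π(3.5200e-04)² = 3.893e-07 m²; R₁ = ρL/(N·A_s) = (1.71×10^-8)(674)/(6×3.893e-07) = 4.935 Ω
Section 2: A = π(0.101/2 mm)² = π(5.0500e-05 m)² = 8.012e-09 m²
R₂ = (1.71×10^-8)(239)/(8.012e-09) = 510.1 Ω
R = R₁ + R₂ = 515 Ω
V = IR = 3.89 × 515 = 2000 V

2000 V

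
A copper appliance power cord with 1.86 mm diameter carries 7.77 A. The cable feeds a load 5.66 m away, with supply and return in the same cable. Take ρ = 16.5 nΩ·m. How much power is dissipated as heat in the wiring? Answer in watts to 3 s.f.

4.15 W

ρ = 16.5 nΩ·m = 1.65×10^-8 Ω·m
A = π(d/2)² = π(9.3000e-04 m)² = 2.717e-06 m²
Total conductor length (both ways) L = 2 × 5.66 = 11.32 m
R = ρL/A = (1.65×10^-8)(11.32)/(2.717e-06) = 0.06874 Ω
P = I²R = (7.77)² × 0.06874 = 4.15 W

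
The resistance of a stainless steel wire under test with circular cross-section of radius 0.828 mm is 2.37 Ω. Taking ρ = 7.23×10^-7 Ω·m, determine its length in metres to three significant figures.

7.06 m

A = πr² = π(8.2800e-04 m)² = 2.154e-06 m²
L = RA/ρ = (2.37)(2.154e-06)/(7.23×10^-7) = 7.06 m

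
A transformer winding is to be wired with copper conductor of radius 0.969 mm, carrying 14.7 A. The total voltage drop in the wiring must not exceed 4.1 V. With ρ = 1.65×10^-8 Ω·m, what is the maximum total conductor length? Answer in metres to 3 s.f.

A = πr² = π(9.6900e-04 m)² = 2.950e-06 m²
L_max = V_max·A/(1·ρI) = (4.1)(2.950e-06)/(1.65×10^-8×14.7) = 49.9 m

49.9 m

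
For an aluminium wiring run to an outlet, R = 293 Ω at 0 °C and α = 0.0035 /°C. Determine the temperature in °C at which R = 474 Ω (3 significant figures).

R = R₀(1 + α(T − T₀)) ⇒ T = T₀ + (R/R₀ − 1)/α
T = 0 + (474/293 − 1)/0.0035 = 0 + (0.6177)/0.0035 = 176 °C

176 °C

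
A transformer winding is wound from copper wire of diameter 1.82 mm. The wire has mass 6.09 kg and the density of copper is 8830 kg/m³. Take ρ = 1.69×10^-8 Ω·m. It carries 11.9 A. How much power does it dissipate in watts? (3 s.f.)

244 W

A = π(d/2)² = π(9.1000e-04 m)² = 2.6016e-06 m²
L = m/(density·A) = 6.09/(8830×2.6016e-06) = 265.1 m
R = ρL/A = (1.69×10^-8)(265.1)/(2.6016e-06) = 1.722 Ω
P = I²R = (11.9)² × 1.722 = 244 W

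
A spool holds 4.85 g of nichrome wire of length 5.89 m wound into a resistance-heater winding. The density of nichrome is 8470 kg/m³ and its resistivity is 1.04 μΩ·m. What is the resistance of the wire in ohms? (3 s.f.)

ρ = 1.04 μΩ·m = 1.04×10^-6 Ω·m
A = m/(density·L) = 0.00485/(8470×5.89) = 9.7217e-08 m²
R = ρL/A = (1.04×10^-6)(5.89)/(9.7217e-08) = 63.0 Ω

63.0 Ω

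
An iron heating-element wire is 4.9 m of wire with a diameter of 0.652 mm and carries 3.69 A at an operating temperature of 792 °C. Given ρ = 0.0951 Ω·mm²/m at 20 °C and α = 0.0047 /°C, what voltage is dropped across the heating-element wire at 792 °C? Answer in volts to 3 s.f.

23.8 V

ρ = 0.0951 Ω·mm²/m = 9.51×10^-8 Ω·m
A = π(d/2)² = π(3.2600e-04 m)² = 3.339e-07 m²
R₍20₎ = ρL/A = (9.51×10^-8)(4.9)/(3.339e-07) = 1.396 Ω
R₍792₎ = R₍20₎(1 + αΔT) = 1.396 × (1 + 0.0047×772) = 6.46 Ω
V = IR = 3.69 × 6.46 = 23.8 V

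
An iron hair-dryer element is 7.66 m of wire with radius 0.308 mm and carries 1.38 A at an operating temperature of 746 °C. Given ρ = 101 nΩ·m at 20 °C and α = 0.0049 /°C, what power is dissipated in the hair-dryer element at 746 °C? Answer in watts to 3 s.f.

22.5 W

ρ = 101 nΩ·m = 1.01×10^-7 Ω·m
A = πr² = π(3.0800e-04 m)² = 2.980e-07 m²
R₍20₎ = ρL/A = (1.01×10^-7)(7.66)/(2.980e-07) = 2.596 Ω
R₍746₎ = R₍20₎(1 + αΔT) = 2.596 × (1 + 0.0049×726) = 11.83 Ω
P = I²R = (1.38)² × 11.83 = 22.5 W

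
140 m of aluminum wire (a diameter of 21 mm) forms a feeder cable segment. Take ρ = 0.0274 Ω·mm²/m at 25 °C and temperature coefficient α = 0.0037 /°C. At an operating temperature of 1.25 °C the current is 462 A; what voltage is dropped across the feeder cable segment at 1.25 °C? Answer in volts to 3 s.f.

4.67 V

ρ = 0.0274 Ω·mm²/m = 2.74×10^-8 Ω·m
A = π(d/2)² = π(1.0500e-02 m)² = 3.464e-04 m²
R₍25₎ = ρL/A = (2.74×10^-8)(140)/(3.464e-04) = 0.01108 Ω
R₍1.25₎ = R₍25₎(1 + αΔT) = 0.01108 × (1 + 0.0037×-23.8) = 0.0101 Ω
V = IR = 462 × 0.0101 = 4.67 V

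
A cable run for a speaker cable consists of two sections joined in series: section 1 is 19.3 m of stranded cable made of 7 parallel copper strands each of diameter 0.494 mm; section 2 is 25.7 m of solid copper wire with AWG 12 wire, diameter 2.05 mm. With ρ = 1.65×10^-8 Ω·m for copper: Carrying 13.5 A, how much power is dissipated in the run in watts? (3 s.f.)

Section 1: A_strand = π(2.4700e-04)² = 1.917e-07 m²; R₁ = ρL/(N·A_s) = (1.65×10^-8)(19.3)/(7×1.917e-07) = 0.2374 Ω
Section 2: A = π(2.05/2 mm)² = π(1.0250e-03 m)² = 3.301e-06 m²
R₂ = (1.65×10^-8)(25.7)/(3.301e-06) = 0.1285 Ω
R = R₁ + R₂ = 0.3658 Ω
P = I²R = (13.5)² × 0.3658 = 66.7 W

66.7 W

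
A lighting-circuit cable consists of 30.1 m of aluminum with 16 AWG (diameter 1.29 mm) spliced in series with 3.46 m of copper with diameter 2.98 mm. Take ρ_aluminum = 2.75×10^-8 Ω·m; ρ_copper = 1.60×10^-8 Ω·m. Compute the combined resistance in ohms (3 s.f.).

0.641 Ω

Segment 1: A = π(1.29/2 mm)² = π(6.4500e-04 m)² = 1.307e-06 m²
R₁ = ρL/A = (2.75×10^-8)(30.1)/(1.307e-06) = 0.6333 Ω
Segment 2: A = π(d/2)² = π(1.4900e-03 m)² = 6.975e-06 m²
R₂ = (1.60×10^-8)(3.46)/(6.975e-06) = 0.007937 Ω
R = R₁ + R₂ = 0.641 Ω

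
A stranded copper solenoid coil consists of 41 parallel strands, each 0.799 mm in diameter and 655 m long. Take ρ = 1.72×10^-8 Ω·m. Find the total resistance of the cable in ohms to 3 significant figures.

A_strand = π(3.9950e-04 m)² = 5.014e-07 m²
R_strand = ρL/A = (1.72×10^-8)(655)/(5.014e-07) = 22.47 Ω
R_total = R_strand/N = 22.47/41 = 0.548 Ω

0.548 Ω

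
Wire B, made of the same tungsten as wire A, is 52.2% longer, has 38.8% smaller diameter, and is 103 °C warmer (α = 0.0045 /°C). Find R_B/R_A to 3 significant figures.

5.95

R ∝ ρL/d² with ρ ∝ (1+αΔT), so R_B/R_A = (1 + 52.2/100) × (1 − 38.8/100)⁻² × (1 + 0.0045×103)
= 1.522 × 2.67 × 1.464 = 5.95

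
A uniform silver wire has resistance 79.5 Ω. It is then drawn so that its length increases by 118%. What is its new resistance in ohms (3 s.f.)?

378 Ω

k = 1 + 118/100 = 2.18; volume constant ⇒ A' = A/k, so R' = k²R.
R' = 4.752 × 79.5 = 378 Ω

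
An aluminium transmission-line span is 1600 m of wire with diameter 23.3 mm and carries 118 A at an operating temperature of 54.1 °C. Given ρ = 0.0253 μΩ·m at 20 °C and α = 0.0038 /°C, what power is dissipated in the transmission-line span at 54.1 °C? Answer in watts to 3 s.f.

ρ = 0.0253 μΩ·m = 2.53×10^-8 Ω·m
A = π(d/2)² = π(1.1650e-02 m)² = 4.264e-04 m²
R₍20₎ = ρL/A = (2.53×10^-8)(1600)/(4.264e-04) = 0.09494 Ω
R₍54.1₎ = R₍20₎(1 + αΔT) = 0.09494 × (1 + 0.0038×34.1) = 0.1072 Ω
P = I²R = (118)² × 0.1072 = 1490 W

1490 W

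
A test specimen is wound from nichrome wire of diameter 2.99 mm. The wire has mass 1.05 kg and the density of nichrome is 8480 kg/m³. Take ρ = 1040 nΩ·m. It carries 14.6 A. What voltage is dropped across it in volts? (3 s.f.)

38.1 V

ρ = 1040 nΩ·m = 1.04×10^-6 Ω·m
A = π(d/2)² = π(1.4950e-03 m)² = 7.0215e-06 m²
L = m/(density·A) = 1.05/(8480×7.0215e-06) = 17.63 m
R = ρL/A = (1.04×10^-6)(17.63)/(7.0215e-06) = 2.612 Ω
V = IR = 14.6 × 2.612 = 38.1 V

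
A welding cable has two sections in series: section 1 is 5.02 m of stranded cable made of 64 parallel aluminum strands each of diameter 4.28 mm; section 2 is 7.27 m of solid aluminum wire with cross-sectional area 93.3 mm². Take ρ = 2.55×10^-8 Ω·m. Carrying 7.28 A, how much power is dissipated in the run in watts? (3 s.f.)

Section 1: A_strand = π(2.1400e-03)² = 1.439e-05 m²; R₁ = ρL/(N·A_s) = (2.55×10^-8)(5.02)/(64×1.439e-05) = 1.390×10^-4 Ω
Section 2: A = 93.3 mm² = 9.330e-05 m²
R₂ = (2.55×10^-8)(7.27)/(9.330e-05) = 0.001987 Ω
R = R₁ + R₂ = 0.002126 Ω
P = I²R = (7.28)² × 0.002126 = 0.113 W

0.113 W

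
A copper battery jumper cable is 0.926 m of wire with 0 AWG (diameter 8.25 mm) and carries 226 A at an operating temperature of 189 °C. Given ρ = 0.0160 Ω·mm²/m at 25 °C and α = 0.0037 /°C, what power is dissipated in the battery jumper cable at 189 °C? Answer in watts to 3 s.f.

22.7 W

ρ = 0.0160 Ω·mm²/m = 1.60×10^-8 Ω·m
A = π(8.25/2 mm)² = π(4.1250e-03 m)² = 5.346e-05 m²
R₍25₎ = ρL/A = (1.60×10^-8)(0.926)/(5.346e-05) = 2.772×10^-4 Ω
R₍189₎ = R₍25₎(1 + αΔT) = 2.772×10^-4 × (1 + 0.0037×164) = 4.453×10^-4 Ω
P = I²R = (226)² × 4.453×10^-4 = 22.7 W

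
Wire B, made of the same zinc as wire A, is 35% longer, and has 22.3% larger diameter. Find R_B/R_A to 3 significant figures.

0.903

R ∝ L/d², so R_B/R_A = (1 + 35/100) × (1 + 22.3/100)⁻²
= 1.35 × 0.6686 = 0.903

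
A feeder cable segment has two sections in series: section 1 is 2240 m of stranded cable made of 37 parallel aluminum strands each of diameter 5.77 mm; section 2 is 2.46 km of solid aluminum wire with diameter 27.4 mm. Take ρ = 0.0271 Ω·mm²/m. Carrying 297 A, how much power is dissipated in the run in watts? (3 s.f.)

15500 W

ρ = 0.0271 Ω·mm²/m = 2.71×10^-8 Ω·m
Section 1: A_strand = π(2.8850e-03)² = 2.615e-05 m²; R₁ = ρL/(N·A_s) = (2.71×10^-8)(2240)/(37×2.615e-05) = 0.06274 Ω
Section 2: A = π(d/2)² = π(1.3700e-02 m)² = 5.896e-04 m²
R₂ = (2.71×10^-8)(2460)/(5.896e-04) = 0.1131 Ω
R = R₁ + R₂ = 0.1758 Ω
P = I²R = (297)² × 0.1758 = 15500 W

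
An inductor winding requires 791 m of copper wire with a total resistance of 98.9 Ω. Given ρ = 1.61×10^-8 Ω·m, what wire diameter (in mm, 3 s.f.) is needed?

A = ρL/R = (1.61×10^-8)(791)/(98.9) = 1.288e-07 m²
d = 2√(A/π) = 4.049e-04 m = 0.405 mm

0.405 mm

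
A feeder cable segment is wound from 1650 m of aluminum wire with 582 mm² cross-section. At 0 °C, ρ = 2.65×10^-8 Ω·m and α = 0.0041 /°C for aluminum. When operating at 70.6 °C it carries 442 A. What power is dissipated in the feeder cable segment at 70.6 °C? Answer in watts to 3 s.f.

18900 W

A = 582 mm² = 5.820e-04 m²
R₍0₎ = ρL/A = (2.65×10^-8)(1650)/(5.820e-04) = 0.07513 Ω
R₍70.6₎ = R₍0₎(1 + αΔT) = 0.07513 × (1 + 0.0041×70.6) = 0.09688 Ω
P = I²R = (442)² × 0.09688 = 18900 W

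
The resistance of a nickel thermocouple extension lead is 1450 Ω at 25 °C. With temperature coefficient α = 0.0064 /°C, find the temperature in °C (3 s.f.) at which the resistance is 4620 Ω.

367 °C

R = R₀(1 + α(T − T₀)) ⇒ T = T₀ + (R/R₀ − 1)/α
T = 25 + (4620/1450 − 1)/0.0064 = 25 + (2.186)/0.0064 = 367 °C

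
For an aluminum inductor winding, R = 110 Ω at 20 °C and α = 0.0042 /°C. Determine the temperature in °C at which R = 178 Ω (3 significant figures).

R = R₀(1 + α(T − T₀)) ⇒ T = T₀ + (R/R₀ − 1)/α
T = 20 + (178/110 − 1)/0.0042 = 20 + (0.6182)/0.0042 = 167 °C

167 °C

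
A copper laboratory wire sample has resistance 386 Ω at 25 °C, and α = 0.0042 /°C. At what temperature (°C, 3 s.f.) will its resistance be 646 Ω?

R = R₀(1 + α(T − T₀)) ⇒ T = T₀ + (R/R₀ − 1)/α
T = 25 + (646/386 − 1)/0.0042 = 25 + (0.6736)/0.0042 = 185 °C

185 °C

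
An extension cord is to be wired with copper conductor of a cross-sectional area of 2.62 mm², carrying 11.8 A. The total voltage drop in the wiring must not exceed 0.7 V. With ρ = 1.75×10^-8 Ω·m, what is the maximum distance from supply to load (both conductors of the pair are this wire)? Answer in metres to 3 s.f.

A = 2.62 mm² = 2.620e-06 m²
L_max = V_max·A/(2·ρI) = (0.7)(2.620e-06)/(2×1.75×10^-8×11.8) = 4.44 m

4.44 m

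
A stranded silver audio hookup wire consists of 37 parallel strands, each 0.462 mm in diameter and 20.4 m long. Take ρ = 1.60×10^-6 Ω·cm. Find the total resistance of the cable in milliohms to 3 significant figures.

ρ = 1.60×10^-6 Ω·cm = 1.60×10^-8 Ω·m
A_strand = π(2.3100e-04 m)² = 1.676e-07 m²
R_strand = ρL/A = (1.60×10^-8)(20.4)/(1.676e-07) = 1.947 Ω
R_total = R_strand/N = 1.947/37 = 52.6 mΩ

52.6 mΩ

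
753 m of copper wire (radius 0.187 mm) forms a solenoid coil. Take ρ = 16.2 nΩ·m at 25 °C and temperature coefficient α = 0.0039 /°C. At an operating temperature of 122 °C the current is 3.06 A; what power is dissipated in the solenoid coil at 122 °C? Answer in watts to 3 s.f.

ρ = 16.2 nΩ·m = 1.62×10^-8 Ω·m
A = πr² = π(1.8700e-04 m)² = 1.099e-07 m²
R₍25₎ = ρL/A = (1.62×10^-8)(753)/(1.099e-07) = 111 Ω
R₍122₎ = R₍25₎(1 + αΔT) = 111 × (1 + 0.0039×97) = 153 Ω
P = I²R = (3.06)² × 153 = 1430 W

1430 W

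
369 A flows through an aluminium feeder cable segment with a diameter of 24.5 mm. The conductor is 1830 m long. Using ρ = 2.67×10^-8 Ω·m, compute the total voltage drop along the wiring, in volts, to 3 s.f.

A = π(d/2)² = π(1.2250e-02 m)² = 4.714e-04 m²
R = ρL/A = (2.67×10^-8)(1830)/(4.714e-04) = 0.1036 Ω
V = IR = 369 × 0.1036 = 38.2 V

38.2 V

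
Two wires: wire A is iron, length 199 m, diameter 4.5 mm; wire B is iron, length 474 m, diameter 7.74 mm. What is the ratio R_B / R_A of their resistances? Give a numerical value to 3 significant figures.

0.805

R ∝ ρL/d², so R_B/R_A = (L_B/L_A) × (d_A/d_B)²
= (474/199) × (4.5/7.74)² = 0.805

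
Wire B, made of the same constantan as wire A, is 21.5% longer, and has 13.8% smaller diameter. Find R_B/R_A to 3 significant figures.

R ∝ L/d², so R_B/R_A = (1 + 21.5/100) × (1 − 13.8/100)⁻²
= 1.215 × 1.346 = 1.64

1.64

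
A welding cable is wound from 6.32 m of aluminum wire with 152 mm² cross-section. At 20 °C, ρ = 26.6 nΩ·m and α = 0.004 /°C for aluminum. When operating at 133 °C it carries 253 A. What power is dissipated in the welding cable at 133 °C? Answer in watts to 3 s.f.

ρ = 26.6 nΩ·m = 2.66×10^-8 Ω·m
A = 152 mm² = 1.520e-04 m²
R₍20₎ = ρL/A = (2.66×10^-8)(6.32)/(1.520e-04) = 0.001106 Ω
R₍133₎ = R₍20₎(1 + αΔT) = 0.001106 × (1 + 0.004×113) = 0.001606 Ω
P = I²R = (253)² × 0.001606 = 103 W

103 W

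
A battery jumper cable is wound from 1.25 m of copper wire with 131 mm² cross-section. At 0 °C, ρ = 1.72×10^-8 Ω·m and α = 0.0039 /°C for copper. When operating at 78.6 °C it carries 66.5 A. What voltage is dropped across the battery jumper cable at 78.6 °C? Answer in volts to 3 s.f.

A = 131 mm² = 1.310e-04 m²
R₍0₎ = ρL/A = (1.72×10^-8)(1.25)/(1.310e-04) = 1.641×10^-4 Ω
R₍78.6₎ = R₍0₎(1 + αΔT) = 1.641×10^-4 × (1 + 0.0039×78.6) = 2.144×10^-4 Ω
V = IR = 66.5 × 2.144×10^-4 = 0.0143 V

0.0143 V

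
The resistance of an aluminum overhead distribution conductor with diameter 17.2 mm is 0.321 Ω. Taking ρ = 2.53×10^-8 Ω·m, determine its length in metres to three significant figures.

A = π(d/2)² = π(8.6000e-03 m)² = 2.324e-04 m²
L = RA/ρ = (0.321)(2.324e-04)/(2.53×10^-8) = 2950 m

2950 m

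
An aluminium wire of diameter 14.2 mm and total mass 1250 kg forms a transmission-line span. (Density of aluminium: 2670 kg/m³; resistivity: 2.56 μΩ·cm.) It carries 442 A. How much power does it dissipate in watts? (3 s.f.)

ρ = 2.56 μΩ·cm = 2.56×10^-8 Ω·m
A = π(d/2)² = π(7.1000e-03 m)² = 1.5837e-04 m²
L = m/(density·A) = 1250/(2670×1.5837e-04) = 2956 m
R = ρL/A = (2.56×10^-8)(2956)/(1.5837e-04) = 0.4779 Ω
P = I²R = (442)² × 0.4779 = 93400 W

93400 W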